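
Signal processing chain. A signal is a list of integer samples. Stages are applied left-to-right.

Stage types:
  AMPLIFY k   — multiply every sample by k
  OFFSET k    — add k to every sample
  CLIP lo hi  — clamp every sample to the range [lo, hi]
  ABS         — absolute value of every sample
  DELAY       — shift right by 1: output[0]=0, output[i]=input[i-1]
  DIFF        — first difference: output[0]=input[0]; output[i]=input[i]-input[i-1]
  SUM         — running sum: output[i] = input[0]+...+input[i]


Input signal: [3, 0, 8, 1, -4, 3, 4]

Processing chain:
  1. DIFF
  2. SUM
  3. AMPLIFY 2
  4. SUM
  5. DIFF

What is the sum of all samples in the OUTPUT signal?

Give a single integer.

Answer: 30

Derivation:
Input: [3, 0, 8, 1, -4, 3, 4]
Stage 1 (DIFF): s[0]=3, 0-3=-3, 8-0=8, 1-8=-7, -4-1=-5, 3--4=7, 4-3=1 -> [3, -3, 8, -7, -5, 7, 1]
Stage 2 (SUM): sum[0..0]=3, sum[0..1]=0, sum[0..2]=8, sum[0..3]=1, sum[0..4]=-4, sum[0..5]=3, sum[0..6]=4 -> [3, 0, 8, 1, -4, 3, 4]
Stage 3 (AMPLIFY 2): 3*2=6, 0*2=0, 8*2=16, 1*2=2, -4*2=-8, 3*2=6, 4*2=8 -> [6, 0, 16, 2, -8, 6, 8]
Stage 4 (SUM): sum[0..0]=6, sum[0..1]=6, sum[0..2]=22, sum[0..3]=24, sum[0..4]=16, sum[0..5]=22, sum[0..6]=30 -> [6, 6, 22, 24, 16, 22, 30]
Stage 5 (DIFF): s[0]=6, 6-6=0, 22-6=16, 24-22=2, 16-24=-8, 22-16=6, 30-22=8 -> [6, 0, 16, 2, -8, 6, 8]
Output sum: 30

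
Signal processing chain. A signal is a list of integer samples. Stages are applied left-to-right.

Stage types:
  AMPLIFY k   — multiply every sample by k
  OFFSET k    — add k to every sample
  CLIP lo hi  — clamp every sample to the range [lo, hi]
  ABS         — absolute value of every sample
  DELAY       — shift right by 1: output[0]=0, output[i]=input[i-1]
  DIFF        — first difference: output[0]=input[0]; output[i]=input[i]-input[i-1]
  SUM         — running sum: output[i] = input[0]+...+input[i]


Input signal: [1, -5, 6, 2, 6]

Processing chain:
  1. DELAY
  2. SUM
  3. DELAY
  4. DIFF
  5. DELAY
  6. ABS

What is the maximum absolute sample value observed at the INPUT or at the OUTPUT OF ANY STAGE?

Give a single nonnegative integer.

Answer: 6

Derivation:
Input: [1, -5, 6, 2, 6] (max |s|=6)
Stage 1 (DELAY): [0, 1, -5, 6, 2] = [0, 1, -5, 6, 2] -> [0, 1, -5, 6, 2] (max |s|=6)
Stage 2 (SUM): sum[0..0]=0, sum[0..1]=1, sum[0..2]=-4, sum[0..3]=2, sum[0..4]=4 -> [0, 1, -4, 2, 4] (max |s|=4)
Stage 3 (DELAY): [0, 0, 1, -4, 2] = [0, 0, 1, -4, 2] -> [0, 0, 1, -4, 2] (max |s|=4)
Stage 4 (DIFF): s[0]=0, 0-0=0, 1-0=1, -4-1=-5, 2--4=6 -> [0, 0, 1, -5, 6] (max |s|=6)
Stage 5 (DELAY): [0, 0, 0, 1, -5] = [0, 0, 0, 1, -5] -> [0, 0, 0, 1, -5] (max |s|=5)
Stage 6 (ABS): |0|=0, |0|=0, |0|=0, |1|=1, |-5|=5 -> [0, 0, 0, 1, 5] (max |s|=5)
Overall max amplitude: 6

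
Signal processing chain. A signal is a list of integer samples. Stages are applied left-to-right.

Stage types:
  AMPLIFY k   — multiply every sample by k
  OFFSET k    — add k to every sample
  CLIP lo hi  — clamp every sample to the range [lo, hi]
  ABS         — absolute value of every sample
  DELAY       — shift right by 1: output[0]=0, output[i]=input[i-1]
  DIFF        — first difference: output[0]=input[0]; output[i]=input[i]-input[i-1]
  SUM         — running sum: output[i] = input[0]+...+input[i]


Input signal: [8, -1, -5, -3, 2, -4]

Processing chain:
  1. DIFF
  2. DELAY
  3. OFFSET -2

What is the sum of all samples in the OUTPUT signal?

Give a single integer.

Input: [8, -1, -5, -3, 2, -4]
Stage 1 (DIFF): s[0]=8, -1-8=-9, -5--1=-4, -3--5=2, 2--3=5, -4-2=-6 -> [8, -9, -4, 2, 5, -6]
Stage 2 (DELAY): [0, 8, -9, -4, 2, 5] = [0, 8, -9, -4, 2, 5] -> [0, 8, -9, -4, 2, 5]
Stage 3 (OFFSET -2): 0+-2=-2, 8+-2=6, -9+-2=-11, -4+-2=-6, 2+-2=0, 5+-2=3 -> [-2, 6, -11, -6, 0, 3]
Output sum: -10

Answer: -10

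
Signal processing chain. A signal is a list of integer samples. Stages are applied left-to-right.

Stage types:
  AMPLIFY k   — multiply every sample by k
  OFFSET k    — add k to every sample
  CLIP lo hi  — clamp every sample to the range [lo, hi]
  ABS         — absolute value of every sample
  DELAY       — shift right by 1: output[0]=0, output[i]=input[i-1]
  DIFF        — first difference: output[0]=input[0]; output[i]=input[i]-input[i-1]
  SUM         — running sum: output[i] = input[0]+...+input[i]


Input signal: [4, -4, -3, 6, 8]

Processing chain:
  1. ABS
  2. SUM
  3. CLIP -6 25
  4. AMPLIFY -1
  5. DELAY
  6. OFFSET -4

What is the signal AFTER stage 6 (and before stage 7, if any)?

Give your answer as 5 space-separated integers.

Answer: -4 -8 -12 -15 -21

Derivation:
Input: [4, -4, -3, 6, 8]
Stage 1 (ABS): |4|=4, |-4|=4, |-3|=3, |6|=6, |8|=8 -> [4, 4, 3, 6, 8]
Stage 2 (SUM): sum[0..0]=4, sum[0..1]=8, sum[0..2]=11, sum[0..3]=17, sum[0..4]=25 -> [4, 8, 11, 17, 25]
Stage 3 (CLIP -6 25): clip(4,-6,25)=4, clip(8,-6,25)=8, clip(11,-6,25)=11, clip(17,-6,25)=17, clip(25,-6,25)=25 -> [4, 8, 11, 17, 25]
Stage 4 (AMPLIFY -1): 4*-1=-4, 8*-1=-8, 11*-1=-11, 17*-1=-17, 25*-1=-25 -> [-4, -8, -11, -17, -25]
Stage 5 (DELAY): [0, -4, -8, -11, -17] = [0, -4, -8, -11, -17] -> [0, -4, -8, -11, -17]
Stage 6 (OFFSET -4): 0+-4=-4, -4+-4=-8, -8+-4=-12, -11+-4=-15, -17+-4=-21 -> [-4, -8, -12, -15, -21]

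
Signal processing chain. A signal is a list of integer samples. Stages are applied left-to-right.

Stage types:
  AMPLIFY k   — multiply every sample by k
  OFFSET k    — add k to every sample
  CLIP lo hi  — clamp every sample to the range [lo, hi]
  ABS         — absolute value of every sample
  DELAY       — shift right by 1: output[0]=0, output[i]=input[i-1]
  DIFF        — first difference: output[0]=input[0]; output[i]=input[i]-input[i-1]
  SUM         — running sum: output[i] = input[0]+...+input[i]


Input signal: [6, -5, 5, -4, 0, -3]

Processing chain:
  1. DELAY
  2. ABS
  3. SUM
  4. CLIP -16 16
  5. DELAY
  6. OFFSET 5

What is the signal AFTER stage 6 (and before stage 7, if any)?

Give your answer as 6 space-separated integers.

Answer: 5 5 11 16 21 21

Derivation:
Input: [6, -5, 5, -4, 0, -3]
Stage 1 (DELAY): [0, 6, -5, 5, -4, 0] = [0, 6, -5, 5, -4, 0] -> [0, 6, -5, 5, -4, 0]
Stage 2 (ABS): |0|=0, |6|=6, |-5|=5, |5|=5, |-4|=4, |0|=0 -> [0, 6, 5, 5, 4, 0]
Stage 3 (SUM): sum[0..0]=0, sum[0..1]=6, sum[0..2]=11, sum[0..3]=16, sum[0..4]=20, sum[0..5]=20 -> [0, 6, 11, 16, 20, 20]
Stage 4 (CLIP -16 16): clip(0,-16,16)=0, clip(6,-16,16)=6, clip(11,-16,16)=11, clip(16,-16,16)=16, clip(20,-16,16)=16, clip(20,-16,16)=16 -> [0, 6, 11, 16, 16, 16]
Stage 5 (DELAY): [0, 0, 6, 11, 16, 16] = [0, 0, 6, 11, 16, 16] -> [0, 0, 6, 11, 16, 16]
Stage 6 (OFFSET 5): 0+5=5, 0+5=5, 6+5=11, 11+5=16, 16+5=21, 16+5=21 -> [5, 5, 11, 16, 21, 21]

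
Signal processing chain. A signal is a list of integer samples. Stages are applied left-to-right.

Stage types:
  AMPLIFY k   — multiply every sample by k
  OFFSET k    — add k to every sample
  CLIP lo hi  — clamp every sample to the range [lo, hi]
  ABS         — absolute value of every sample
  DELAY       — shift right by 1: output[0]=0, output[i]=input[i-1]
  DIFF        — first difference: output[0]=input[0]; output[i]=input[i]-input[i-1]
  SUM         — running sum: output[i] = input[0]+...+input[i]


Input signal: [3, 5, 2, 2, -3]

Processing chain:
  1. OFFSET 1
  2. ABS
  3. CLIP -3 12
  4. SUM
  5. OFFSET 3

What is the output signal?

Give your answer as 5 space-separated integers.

Input: [3, 5, 2, 2, -3]
Stage 1 (OFFSET 1): 3+1=4, 5+1=6, 2+1=3, 2+1=3, -3+1=-2 -> [4, 6, 3, 3, -2]
Stage 2 (ABS): |4|=4, |6|=6, |3|=3, |3|=3, |-2|=2 -> [4, 6, 3, 3, 2]
Stage 3 (CLIP -3 12): clip(4,-3,12)=4, clip(6,-3,12)=6, clip(3,-3,12)=3, clip(3,-3,12)=3, clip(2,-3,12)=2 -> [4, 6, 3, 3, 2]
Stage 4 (SUM): sum[0..0]=4, sum[0..1]=10, sum[0..2]=13, sum[0..3]=16, sum[0..4]=18 -> [4, 10, 13, 16, 18]
Stage 5 (OFFSET 3): 4+3=7, 10+3=13, 13+3=16, 16+3=19, 18+3=21 -> [7, 13, 16, 19, 21]

Answer: 7 13 16 19 21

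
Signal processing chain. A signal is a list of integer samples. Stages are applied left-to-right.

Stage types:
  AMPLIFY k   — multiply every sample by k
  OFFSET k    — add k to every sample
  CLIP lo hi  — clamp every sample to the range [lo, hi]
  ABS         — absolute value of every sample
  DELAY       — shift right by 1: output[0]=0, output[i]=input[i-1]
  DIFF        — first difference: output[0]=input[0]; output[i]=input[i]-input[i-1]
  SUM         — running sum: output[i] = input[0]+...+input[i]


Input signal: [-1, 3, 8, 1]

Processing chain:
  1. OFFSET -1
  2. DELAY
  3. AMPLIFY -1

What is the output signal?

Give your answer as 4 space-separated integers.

Answer: 0 2 -2 -7

Derivation:
Input: [-1, 3, 8, 1]
Stage 1 (OFFSET -1): -1+-1=-2, 3+-1=2, 8+-1=7, 1+-1=0 -> [-2, 2, 7, 0]
Stage 2 (DELAY): [0, -2, 2, 7] = [0, -2, 2, 7] -> [0, -2, 2, 7]
Stage 3 (AMPLIFY -1): 0*-1=0, -2*-1=2, 2*-1=-2, 7*-1=-7 -> [0, 2, -2, -7]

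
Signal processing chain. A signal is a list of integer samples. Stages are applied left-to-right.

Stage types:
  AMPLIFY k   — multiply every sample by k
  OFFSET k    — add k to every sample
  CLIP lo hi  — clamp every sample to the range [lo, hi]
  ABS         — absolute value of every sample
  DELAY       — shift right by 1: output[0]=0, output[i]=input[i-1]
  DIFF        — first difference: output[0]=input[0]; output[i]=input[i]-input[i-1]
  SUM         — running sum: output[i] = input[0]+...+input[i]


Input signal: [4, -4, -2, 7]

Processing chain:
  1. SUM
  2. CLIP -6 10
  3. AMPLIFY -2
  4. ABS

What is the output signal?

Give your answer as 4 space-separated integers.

Answer: 8 0 4 10

Derivation:
Input: [4, -4, -2, 7]
Stage 1 (SUM): sum[0..0]=4, sum[0..1]=0, sum[0..2]=-2, sum[0..3]=5 -> [4, 0, -2, 5]
Stage 2 (CLIP -6 10): clip(4,-6,10)=4, clip(0,-6,10)=0, clip(-2,-6,10)=-2, clip(5,-6,10)=5 -> [4, 0, -2, 5]
Stage 3 (AMPLIFY -2): 4*-2=-8, 0*-2=0, -2*-2=4, 5*-2=-10 -> [-8, 0, 4, -10]
Stage 4 (ABS): |-8|=8, |0|=0, |4|=4, |-10|=10 -> [8, 0, 4, 10]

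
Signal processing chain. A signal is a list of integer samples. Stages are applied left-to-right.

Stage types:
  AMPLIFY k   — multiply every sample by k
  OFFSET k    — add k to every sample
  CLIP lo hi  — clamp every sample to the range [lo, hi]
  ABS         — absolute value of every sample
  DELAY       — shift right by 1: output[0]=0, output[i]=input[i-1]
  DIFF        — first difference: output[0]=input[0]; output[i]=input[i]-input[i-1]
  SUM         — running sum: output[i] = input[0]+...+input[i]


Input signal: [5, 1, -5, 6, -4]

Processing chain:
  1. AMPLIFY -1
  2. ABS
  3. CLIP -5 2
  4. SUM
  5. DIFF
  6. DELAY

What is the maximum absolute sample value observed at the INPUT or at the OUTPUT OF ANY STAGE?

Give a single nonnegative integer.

Input: [5, 1, -5, 6, -4] (max |s|=6)
Stage 1 (AMPLIFY -1): 5*-1=-5, 1*-1=-1, -5*-1=5, 6*-1=-6, -4*-1=4 -> [-5, -1, 5, -6, 4] (max |s|=6)
Stage 2 (ABS): |-5|=5, |-1|=1, |5|=5, |-6|=6, |4|=4 -> [5, 1, 5, 6, 4] (max |s|=6)
Stage 3 (CLIP -5 2): clip(5,-5,2)=2, clip(1,-5,2)=1, clip(5,-5,2)=2, clip(6,-5,2)=2, clip(4,-5,2)=2 -> [2, 1, 2, 2, 2] (max |s|=2)
Stage 4 (SUM): sum[0..0]=2, sum[0..1]=3, sum[0..2]=5, sum[0..3]=7, sum[0..4]=9 -> [2, 3, 5, 7, 9] (max |s|=9)
Stage 5 (DIFF): s[0]=2, 3-2=1, 5-3=2, 7-5=2, 9-7=2 -> [2, 1, 2, 2, 2] (max |s|=2)
Stage 6 (DELAY): [0, 2, 1, 2, 2] = [0, 2, 1, 2, 2] -> [0, 2, 1, 2, 2] (max |s|=2)
Overall max amplitude: 9

Answer: 9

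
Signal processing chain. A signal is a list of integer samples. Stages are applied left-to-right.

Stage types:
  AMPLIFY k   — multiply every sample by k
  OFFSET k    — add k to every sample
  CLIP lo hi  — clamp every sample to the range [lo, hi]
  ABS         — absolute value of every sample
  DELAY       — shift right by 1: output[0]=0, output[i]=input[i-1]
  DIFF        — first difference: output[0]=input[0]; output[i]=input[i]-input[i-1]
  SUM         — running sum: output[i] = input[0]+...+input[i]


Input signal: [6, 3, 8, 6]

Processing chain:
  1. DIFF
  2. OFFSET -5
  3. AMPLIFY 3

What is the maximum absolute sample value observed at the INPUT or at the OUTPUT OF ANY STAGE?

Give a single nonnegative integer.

Input: [6, 3, 8, 6] (max |s|=8)
Stage 1 (DIFF): s[0]=6, 3-6=-3, 8-3=5, 6-8=-2 -> [6, -3, 5, -2] (max |s|=6)
Stage 2 (OFFSET -5): 6+-5=1, -3+-5=-8, 5+-5=0, -2+-5=-7 -> [1, -8, 0, -7] (max |s|=8)
Stage 3 (AMPLIFY 3): 1*3=3, -8*3=-24, 0*3=0, -7*3=-21 -> [3, -24, 0, -21] (max |s|=24)
Overall max amplitude: 24

Answer: 24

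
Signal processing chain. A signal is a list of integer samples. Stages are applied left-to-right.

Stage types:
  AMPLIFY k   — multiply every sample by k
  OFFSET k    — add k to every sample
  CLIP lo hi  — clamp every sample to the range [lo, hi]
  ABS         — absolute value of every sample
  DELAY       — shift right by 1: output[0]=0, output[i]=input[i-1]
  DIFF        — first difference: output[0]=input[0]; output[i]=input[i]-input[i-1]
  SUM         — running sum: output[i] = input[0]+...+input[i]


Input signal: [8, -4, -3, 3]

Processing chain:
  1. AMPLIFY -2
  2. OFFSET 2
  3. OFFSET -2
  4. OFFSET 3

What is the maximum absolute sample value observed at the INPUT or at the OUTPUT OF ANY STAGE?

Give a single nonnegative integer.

Input: [8, -4, -3, 3] (max |s|=8)
Stage 1 (AMPLIFY -2): 8*-2=-16, -4*-2=8, -3*-2=6, 3*-2=-6 -> [-16, 8, 6, -6] (max |s|=16)
Stage 2 (OFFSET 2): -16+2=-14, 8+2=10, 6+2=8, -6+2=-4 -> [-14, 10, 8, -4] (max |s|=14)
Stage 3 (OFFSET -2): -14+-2=-16, 10+-2=8, 8+-2=6, -4+-2=-6 -> [-16, 8, 6, -6] (max |s|=16)
Stage 4 (OFFSET 3): -16+3=-13, 8+3=11, 6+3=9, -6+3=-3 -> [-13, 11, 9, -3] (max |s|=13)
Overall max amplitude: 16

Answer: 16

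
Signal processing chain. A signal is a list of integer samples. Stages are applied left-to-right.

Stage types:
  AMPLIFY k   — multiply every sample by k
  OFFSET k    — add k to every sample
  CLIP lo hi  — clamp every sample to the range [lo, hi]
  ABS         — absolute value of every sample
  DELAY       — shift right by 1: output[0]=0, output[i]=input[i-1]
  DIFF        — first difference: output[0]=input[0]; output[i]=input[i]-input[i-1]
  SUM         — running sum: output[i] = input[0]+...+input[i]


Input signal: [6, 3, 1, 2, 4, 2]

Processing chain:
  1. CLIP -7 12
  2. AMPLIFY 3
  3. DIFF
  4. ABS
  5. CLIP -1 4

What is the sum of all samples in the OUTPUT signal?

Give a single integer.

Answer: 23

Derivation:
Input: [6, 3, 1, 2, 4, 2]
Stage 1 (CLIP -7 12): clip(6,-7,12)=6, clip(3,-7,12)=3, clip(1,-7,12)=1, clip(2,-7,12)=2, clip(4,-7,12)=4, clip(2,-7,12)=2 -> [6, 3, 1, 2, 4, 2]
Stage 2 (AMPLIFY 3): 6*3=18, 3*3=9, 1*3=3, 2*3=6, 4*3=12, 2*3=6 -> [18, 9, 3, 6, 12, 6]
Stage 3 (DIFF): s[0]=18, 9-18=-9, 3-9=-6, 6-3=3, 12-6=6, 6-12=-6 -> [18, -9, -6, 3, 6, -6]
Stage 4 (ABS): |18|=18, |-9|=9, |-6|=6, |3|=3, |6|=6, |-6|=6 -> [18, 9, 6, 3, 6, 6]
Stage 5 (CLIP -1 4): clip(18,-1,4)=4, clip(9,-1,4)=4, clip(6,-1,4)=4, clip(3,-1,4)=3, clip(6,-1,4)=4, clip(6,-1,4)=4 -> [4, 4, 4, 3, 4, 4]
Output sum: 23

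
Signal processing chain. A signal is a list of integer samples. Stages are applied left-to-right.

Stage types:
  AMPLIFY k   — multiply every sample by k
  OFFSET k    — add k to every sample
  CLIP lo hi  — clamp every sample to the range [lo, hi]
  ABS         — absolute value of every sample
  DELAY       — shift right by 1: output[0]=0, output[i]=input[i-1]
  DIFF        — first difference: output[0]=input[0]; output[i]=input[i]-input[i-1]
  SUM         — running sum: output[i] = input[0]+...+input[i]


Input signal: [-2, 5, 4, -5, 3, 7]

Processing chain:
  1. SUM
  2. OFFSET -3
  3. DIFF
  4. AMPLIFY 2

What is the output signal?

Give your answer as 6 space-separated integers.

Input: [-2, 5, 4, -5, 3, 7]
Stage 1 (SUM): sum[0..0]=-2, sum[0..1]=3, sum[0..2]=7, sum[0..3]=2, sum[0..4]=5, sum[0..5]=12 -> [-2, 3, 7, 2, 5, 12]
Stage 2 (OFFSET -3): -2+-3=-5, 3+-3=0, 7+-3=4, 2+-3=-1, 5+-3=2, 12+-3=9 -> [-5, 0, 4, -1, 2, 9]
Stage 3 (DIFF): s[0]=-5, 0--5=5, 4-0=4, -1-4=-5, 2--1=3, 9-2=7 -> [-5, 5, 4, -5, 3, 7]
Stage 4 (AMPLIFY 2): -5*2=-10, 5*2=10, 4*2=8, -5*2=-10, 3*2=6, 7*2=14 -> [-10, 10, 8, -10, 6, 14]

Answer: -10 10 8 -10 6 14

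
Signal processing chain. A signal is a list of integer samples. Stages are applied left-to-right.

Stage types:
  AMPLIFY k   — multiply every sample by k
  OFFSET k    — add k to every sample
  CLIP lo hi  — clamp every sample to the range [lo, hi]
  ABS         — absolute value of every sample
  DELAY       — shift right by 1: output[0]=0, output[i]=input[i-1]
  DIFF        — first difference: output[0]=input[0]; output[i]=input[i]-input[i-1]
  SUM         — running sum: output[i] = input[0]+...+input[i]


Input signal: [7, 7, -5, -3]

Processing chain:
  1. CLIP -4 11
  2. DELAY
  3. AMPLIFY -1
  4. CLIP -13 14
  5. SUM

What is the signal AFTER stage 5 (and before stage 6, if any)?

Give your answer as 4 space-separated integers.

Answer: 0 -7 -14 -10

Derivation:
Input: [7, 7, -5, -3]
Stage 1 (CLIP -4 11): clip(7,-4,11)=7, clip(7,-4,11)=7, clip(-5,-4,11)=-4, clip(-3,-4,11)=-3 -> [7, 7, -4, -3]
Stage 2 (DELAY): [0, 7, 7, -4] = [0, 7, 7, -4] -> [0, 7, 7, -4]
Stage 3 (AMPLIFY -1): 0*-1=0, 7*-1=-7, 7*-1=-7, -4*-1=4 -> [0, -7, -7, 4]
Stage 4 (CLIP -13 14): clip(0,-13,14)=0, clip(-7,-13,14)=-7, clip(-7,-13,14)=-7, clip(4,-13,14)=4 -> [0, -7, -7, 4]
Stage 5 (SUM): sum[0..0]=0, sum[0..1]=-7, sum[0..2]=-14, sum[0..3]=-10 -> [0, -7, -14, -10]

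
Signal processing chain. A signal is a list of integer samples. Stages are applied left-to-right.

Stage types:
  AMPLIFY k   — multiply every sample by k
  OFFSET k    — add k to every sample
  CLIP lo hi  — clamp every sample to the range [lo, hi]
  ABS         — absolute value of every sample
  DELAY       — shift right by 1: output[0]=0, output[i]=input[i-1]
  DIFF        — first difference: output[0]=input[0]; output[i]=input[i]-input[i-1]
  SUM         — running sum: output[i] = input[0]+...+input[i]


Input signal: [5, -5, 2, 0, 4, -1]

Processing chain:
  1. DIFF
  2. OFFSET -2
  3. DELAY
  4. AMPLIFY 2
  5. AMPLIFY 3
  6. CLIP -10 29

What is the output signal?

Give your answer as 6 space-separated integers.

Answer: 0 18 -10 29 -10 12

Derivation:
Input: [5, -5, 2, 0, 4, -1]
Stage 1 (DIFF): s[0]=5, -5-5=-10, 2--5=7, 0-2=-2, 4-0=4, -1-4=-5 -> [5, -10, 7, -2, 4, -5]
Stage 2 (OFFSET -2): 5+-2=3, -10+-2=-12, 7+-2=5, -2+-2=-4, 4+-2=2, -5+-2=-7 -> [3, -12, 5, -4, 2, -7]
Stage 3 (DELAY): [0, 3, -12, 5, -4, 2] = [0, 3, -12, 5, -4, 2] -> [0, 3, -12, 5, -4, 2]
Stage 4 (AMPLIFY 2): 0*2=0, 3*2=6, -12*2=-24, 5*2=10, -4*2=-8, 2*2=4 -> [0, 6, -24, 10, -8, 4]
Stage 5 (AMPLIFY 3): 0*3=0, 6*3=18, -24*3=-72, 10*3=30, -8*3=-24, 4*3=12 -> [0, 18, -72, 30, -24, 12]
Stage 6 (CLIP -10 29): clip(0,-10,29)=0, clip(18,-10,29)=18, clip(-72,-10,29)=-10, clip(30,-10,29)=29, clip(-24,-10,29)=-10, clip(12,-10,29)=12 -> [0, 18, -10, 29, -10, 12]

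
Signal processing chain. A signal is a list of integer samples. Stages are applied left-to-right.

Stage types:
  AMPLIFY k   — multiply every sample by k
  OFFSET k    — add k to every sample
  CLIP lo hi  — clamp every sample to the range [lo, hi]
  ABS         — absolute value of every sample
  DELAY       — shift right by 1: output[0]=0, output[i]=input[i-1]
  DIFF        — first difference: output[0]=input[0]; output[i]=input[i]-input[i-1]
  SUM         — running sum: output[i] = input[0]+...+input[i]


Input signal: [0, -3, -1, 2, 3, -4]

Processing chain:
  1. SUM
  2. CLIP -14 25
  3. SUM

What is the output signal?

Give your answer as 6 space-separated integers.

Answer: 0 -3 -7 -9 -8 -11

Derivation:
Input: [0, -3, -1, 2, 3, -4]
Stage 1 (SUM): sum[0..0]=0, sum[0..1]=-3, sum[0..2]=-4, sum[0..3]=-2, sum[0..4]=1, sum[0..5]=-3 -> [0, -3, -4, -2, 1, -3]
Stage 2 (CLIP -14 25): clip(0,-14,25)=0, clip(-3,-14,25)=-3, clip(-4,-14,25)=-4, clip(-2,-14,25)=-2, clip(1,-14,25)=1, clip(-3,-14,25)=-3 -> [0, -3, -4, -2, 1, -3]
Stage 3 (SUM): sum[0..0]=0, sum[0..1]=-3, sum[0..2]=-7, sum[0..3]=-9, sum[0..4]=-8, sum[0..5]=-11 -> [0, -3, -7, -9, -8, -11]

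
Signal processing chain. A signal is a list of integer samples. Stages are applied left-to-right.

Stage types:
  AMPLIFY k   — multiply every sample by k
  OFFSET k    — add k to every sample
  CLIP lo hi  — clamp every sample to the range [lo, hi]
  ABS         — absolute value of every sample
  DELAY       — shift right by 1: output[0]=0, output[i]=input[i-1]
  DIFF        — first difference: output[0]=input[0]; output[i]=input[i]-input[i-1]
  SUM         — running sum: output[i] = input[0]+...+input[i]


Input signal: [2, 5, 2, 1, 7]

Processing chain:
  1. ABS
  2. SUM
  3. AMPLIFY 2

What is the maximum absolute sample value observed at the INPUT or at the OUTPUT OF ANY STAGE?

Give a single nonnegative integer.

Answer: 34

Derivation:
Input: [2, 5, 2, 1, 7] (max |s|=7)
Stage 1 (ABS): |2|=2, |5|=5, |2|=2, |1|=1, |7|=7 -> [2, 5, 2, 1, 7] (max |s|=7)
Stage 2 (SUM): sum[0..0]=2, sum[0..1]=7, sum[0..2]=9, sum[0..3]=10, sum[0..4]=17 -> [2, 7, 9, 10, 17] (max |s|=17)
Stage 3 (AMPLIFY 2): 2*2=4, 7*2=14, 9*2=18, 10*2=20, 17*2=34 -> [4, 14, 18, 20, 34] (max |s|=34)
Overall max amplitude: 34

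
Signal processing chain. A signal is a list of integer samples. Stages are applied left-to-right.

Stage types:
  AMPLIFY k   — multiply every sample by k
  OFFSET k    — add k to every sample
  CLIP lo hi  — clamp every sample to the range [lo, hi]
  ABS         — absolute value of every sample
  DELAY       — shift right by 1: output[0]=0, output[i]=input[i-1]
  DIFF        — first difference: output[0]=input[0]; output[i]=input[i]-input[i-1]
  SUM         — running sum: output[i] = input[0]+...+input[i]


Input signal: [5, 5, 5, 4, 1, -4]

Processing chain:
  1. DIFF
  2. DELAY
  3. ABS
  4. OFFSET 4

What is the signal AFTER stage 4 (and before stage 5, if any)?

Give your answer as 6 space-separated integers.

Input: [5, 5, 5, 4, 1, -4]
Stage 1 (DIFF): s[0]=5, 5-5=0, 5-5=0, 4-5=-1, 1-4=-3, -4-1=-5 -> [5, 0, 0, -1, -3, -5]
Stage 2 (DELAY): [0, 5, 0, 0, -1, -3] = [0, 5, 0, 0, -1, -3] -> [0, 5, 0, 0, -1, -3]
Stage 3 (ABS): |0|=0, |5|=5, |0|=0, |0|=0, |-1|=1, |-3|=3 -> [0, 5, 0, 0, 1, 3]
Stage 4 (OFFSET 4): 0+4=4, 5+4=9, 0+4=4, 0+4=4, 1+4=5, 3+4=7 -> [4, 9, 4, 4, 5, 7]

Answer: 4 9 4 4 5 7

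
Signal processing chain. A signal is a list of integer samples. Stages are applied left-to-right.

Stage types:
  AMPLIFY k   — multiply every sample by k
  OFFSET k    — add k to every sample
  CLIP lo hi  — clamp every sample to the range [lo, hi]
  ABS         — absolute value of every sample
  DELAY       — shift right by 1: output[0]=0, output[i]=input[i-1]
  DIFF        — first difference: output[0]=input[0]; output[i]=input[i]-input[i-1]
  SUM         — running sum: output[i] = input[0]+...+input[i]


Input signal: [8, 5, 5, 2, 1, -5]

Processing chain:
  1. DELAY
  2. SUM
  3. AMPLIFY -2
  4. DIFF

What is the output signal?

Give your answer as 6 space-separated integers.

Answer: 0 -16 -10 -10 -4 -2

Derivation:
Input: [8, 5, 5, 2, 1, -5]
Stage 1 (DELAY): [0, 8, 5, 5, 2, 1] = [0, 8, 5, 5, 2, 1] -> [0, 8, 5, 5, 2, 1]
Stage 2 (SUM): sum[0..0]=0, sum[0..1]=8, sum[0..2]=13, sum[0..3]=18, sum[0..4]=20, sum[0..5]=21 -> [0, 8, 13, 18, 20, 21]
Stage 3 (AMPLIFY -2): 0*-2=0, 8*-2=-16, 13*-2=-26, 18*-2=-36, 20*-2=-40, 21*-2=-42 -> [0, -16, -26, -36, -40, -42]
Stage 4 (DIFF): s[0]=0, -16-0=-16, -26--16=-10, -36--26=-10, -40--36=-4, -42--40=-2 -> [0, -16, -10, -10, -4, -2]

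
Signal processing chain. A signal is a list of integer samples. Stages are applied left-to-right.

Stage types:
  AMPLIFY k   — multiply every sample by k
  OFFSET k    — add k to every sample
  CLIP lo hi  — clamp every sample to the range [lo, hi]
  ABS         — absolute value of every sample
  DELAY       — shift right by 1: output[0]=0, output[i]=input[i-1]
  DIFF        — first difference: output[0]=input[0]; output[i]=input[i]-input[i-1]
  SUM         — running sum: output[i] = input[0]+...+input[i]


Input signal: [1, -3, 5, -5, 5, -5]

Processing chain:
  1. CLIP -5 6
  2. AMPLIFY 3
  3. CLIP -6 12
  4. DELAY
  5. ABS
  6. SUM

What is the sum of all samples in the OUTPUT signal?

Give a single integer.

Answer: 99

Derivation:
Input: [1, -3, 5, -5, 5, -5]
Stage 1 (CLIP -5 6): clip(1,-5,6)=1, clip(-3,-5,6)=-3, clip(5,-5,6)=5, clip(-5,-5,6)=-5, clip(5,-5,6)=5, clip(-5,-5,6)=-5 -> [1, -3, 5, -5, 5, -5]
Stage 2 (AMPLIFY 3): 1*3=3, -3*3=-9, 5*3=15, -5*3=-15, 5*3=15, -5*3=-15 -> [3, -9, 15, -15, 15, -15]
Stage 3 (CLIP -6 12): clip(3,-6,12)=3, clip(-9,-6,12)=-6, clip(15,-6,12)=12, clip(-15,-6,12)=-6, clip(15,-6,12)=12, clip(-15,-6,12)=-6 -> [3, -6, 12, -6, 12, -6]
Stage 4 (DELAY): [0, 3, -6, 12, -6, 12] = [0, 3, -6, 12, -6, 12] -> [0, 3, -6, 12, -6, 12]
Stage 5 (ABS): |0|=0, |3|=3, |-6|=6, |12|=12, |-6|=6, |12|=12 -> [0, 3, 6, 12, 6, 12]
Stage 6 (SUM): sum[0..0]=0, sum[0..1]=3, sum[0..2]=9, sum[0..3]=21, sum[0..4]=27, sum[0..5]=39 -> [0, 3, 9, 21, 27, 39]
Output sum: 99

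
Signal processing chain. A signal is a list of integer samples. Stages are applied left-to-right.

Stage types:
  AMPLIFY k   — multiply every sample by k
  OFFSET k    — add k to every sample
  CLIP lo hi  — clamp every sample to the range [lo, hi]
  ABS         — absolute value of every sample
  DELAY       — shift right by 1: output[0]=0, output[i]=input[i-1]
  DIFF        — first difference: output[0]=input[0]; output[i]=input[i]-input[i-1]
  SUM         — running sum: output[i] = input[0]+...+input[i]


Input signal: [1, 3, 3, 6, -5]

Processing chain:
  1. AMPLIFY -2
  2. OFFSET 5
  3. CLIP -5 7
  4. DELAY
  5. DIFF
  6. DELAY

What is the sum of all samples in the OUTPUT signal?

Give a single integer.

Answer: -1

Derivation:
Input: [1, 3, 3, 6, -5]
Stage 1 (AMPLIFY -2): 1*-2=-2, 3*-2=-6, 3*-2=-6, 6*-2=-12, -5*-2=10 -> [-2, -6, -6, -12, 10]
Stage 2 (OFFSET 5): -2+5=3, -6+5=-1, -6+5=-1, -12+5=-7, 10+5=15 -> [3, -1, -1, -7, 15]
Stage 3 (CLIP -5 7): clip(3,-5,7)=3, clip(-1,-5,7)=-1, clip(-1,-5,7)=-1, clip(-7,-5,7)=-5, clip(15,-5,7)=7 -> [3, -1, -1, -5, 7]
Stage 4 (DELAY): [0, 3, -1, -1, -5] = [0, 3, -1, -1, -5] -> [0, 3, -1, -1, -5]
Stage 5 (DIFF): s[0]=0, 3-0=3, -1-3=-4, -1--1=0, -5--1=-4 -> [0, 3, -4, 0, -4]
Stage 6 (DELAY): [0, 0, 3, -4, 0] = [0, 0, 3, -4, 0] -> [0, 0, 3, -4, 0]
Output sum: -1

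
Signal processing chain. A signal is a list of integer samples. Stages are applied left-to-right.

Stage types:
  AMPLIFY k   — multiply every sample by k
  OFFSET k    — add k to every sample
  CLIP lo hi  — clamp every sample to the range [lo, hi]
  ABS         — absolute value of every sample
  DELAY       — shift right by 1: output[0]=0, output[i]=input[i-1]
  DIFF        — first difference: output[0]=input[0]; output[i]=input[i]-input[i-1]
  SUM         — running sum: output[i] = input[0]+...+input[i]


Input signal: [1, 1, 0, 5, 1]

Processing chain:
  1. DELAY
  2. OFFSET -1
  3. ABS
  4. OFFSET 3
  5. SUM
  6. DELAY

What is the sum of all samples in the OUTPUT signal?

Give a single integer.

Input: [1, 1, 0, 5, 1]
Stage 1 (DELAY): [0, 1, 1, 0, 5] = [0, 1, 1, 0, 5] -> [0, 1, 1, 0, 5]
Stage 2 (OFFSET -1): 0+-1=-1, 1+-1=0, 1+-1=0, 0+-1=-1, 5+-1=4 -> [-1, 0, 0, -1, 4]
Stage 3 (ABS): |-1|=1, |0|=0, |0|=0, |-1|=1, |4|=4 -> [1, 0, 0, 1, 4]
Stage 4 (OFFSET 3): 1+3=4, 0+3=3, 0+3=3, 1+3=4, 4+3=7 -> [4, 3, 3, 4, 7]
Stage 5 (SUM): sum[0..0]=4, sum[0..1]=7, sum[0..2]=10, sum[0..3]=14, sum[0..4]=21 -> [4, 7, 10, 14, 21]
Stage 6 (DELAY): [0, 4, 7, 10, 14] = [0, 4, 7, 10, 14] -> [0, 4, 7, 10, 14]
Output sum: 35

Answer: 35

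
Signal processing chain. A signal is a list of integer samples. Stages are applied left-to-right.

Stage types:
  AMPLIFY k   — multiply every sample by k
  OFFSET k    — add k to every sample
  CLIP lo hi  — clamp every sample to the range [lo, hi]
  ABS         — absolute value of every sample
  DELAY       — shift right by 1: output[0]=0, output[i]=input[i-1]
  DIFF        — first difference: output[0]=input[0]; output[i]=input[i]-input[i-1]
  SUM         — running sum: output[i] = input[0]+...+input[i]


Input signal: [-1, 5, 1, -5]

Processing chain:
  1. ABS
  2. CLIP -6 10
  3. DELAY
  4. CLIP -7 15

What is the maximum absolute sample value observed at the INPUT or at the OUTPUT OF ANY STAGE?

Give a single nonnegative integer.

Answer: 5

Derivation:
Input: [-1, 5, 1, -5] (max |s|=5)
Stage 1 (ABS): |-1|=1, |5|=5, |1|=1, |-5|=5 -> [1, 5, 1, 5] (max |s|=5)
Stage 2 (CLIP -6 10): clip(1,-6,10)=1, clip(5,-6,10)=5, clip(1,-6,10)=1, clip(5,-6,10)=5 -> [1, 5, 1, 5] (max |s|=5)
Stage 3 (DELAY): [0, 1, 5, 1] = [0, 1, 5, 1] -> [0, 1, 5, 1] (max |s|=5)
Stage 4 (CLIP -7 15): clip(0,-7,15)=0, clip(1,-7,15)=1, clip(5,-7,15)=5, clip(1,-7,15)=1 -> [0, 1, 5, 1] (max |s|=5)
Overall max amplitude: 5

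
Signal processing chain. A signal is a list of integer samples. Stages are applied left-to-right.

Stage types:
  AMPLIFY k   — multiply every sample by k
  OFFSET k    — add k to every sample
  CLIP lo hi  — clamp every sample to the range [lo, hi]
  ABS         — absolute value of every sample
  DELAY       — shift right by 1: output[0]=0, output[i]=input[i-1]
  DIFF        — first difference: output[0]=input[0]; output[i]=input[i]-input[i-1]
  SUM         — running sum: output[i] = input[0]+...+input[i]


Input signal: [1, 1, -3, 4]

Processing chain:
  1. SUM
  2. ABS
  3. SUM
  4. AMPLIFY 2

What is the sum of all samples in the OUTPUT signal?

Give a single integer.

Input: [1, 1, -3, 4]
Stage 1 (SUM): sum[0..0]=1, sum[0..1]=2, sum[0..2]=-1, sum[0..3]=3 -> [1, 2, -1, 3]
Stage 2 (ABS): |1|=1, |2|=2, |-1|=1, |3|=3 -> [1, 2, 1, 3]
Stage 3 (SUM): sum[0..0]=1, sum[0..1]=3, sum[0..2]=4, sum[0..3]=7 -> [1, 3, 4, 7]
Stage 4 (AMPLIFY 2): 1*2=2, 3*2=6, 4*2=8, 7*2=14 -> [2, 6, 8, 14]
Output sum: 30

Answer: 30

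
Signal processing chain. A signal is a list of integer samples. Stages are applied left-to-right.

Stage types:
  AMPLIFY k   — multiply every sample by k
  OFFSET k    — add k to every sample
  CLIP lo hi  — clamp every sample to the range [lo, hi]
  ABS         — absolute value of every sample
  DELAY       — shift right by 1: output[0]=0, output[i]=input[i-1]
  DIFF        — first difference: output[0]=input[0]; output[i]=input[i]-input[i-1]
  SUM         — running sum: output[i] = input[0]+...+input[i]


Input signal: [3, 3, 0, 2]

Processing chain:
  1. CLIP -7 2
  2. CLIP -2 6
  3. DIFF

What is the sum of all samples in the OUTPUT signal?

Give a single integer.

Input: [3, 3, 0, 2]
Stage 1 (CLIP -7 2): clip(3,-7,2)=2, clip(3,-7,2)=2, clip(0,-7,2)=0, clip(2,-7,2)=2 -> [2, 2, 0, 2]
Stage 2 (CLIP -2 6): clip(2,-2,6)=2, clip(2,-2,6)=2, clip(0,-2,6)=0, clip(2,-2,6)=2 -> [2, 2, 0, 2]
Stage 3 (DIFF): s[0]=2, 2-2=0, 0-2=-2, 2-0=2 -> [2, 0, -2, 2]
Output sum: 2

Answer: 2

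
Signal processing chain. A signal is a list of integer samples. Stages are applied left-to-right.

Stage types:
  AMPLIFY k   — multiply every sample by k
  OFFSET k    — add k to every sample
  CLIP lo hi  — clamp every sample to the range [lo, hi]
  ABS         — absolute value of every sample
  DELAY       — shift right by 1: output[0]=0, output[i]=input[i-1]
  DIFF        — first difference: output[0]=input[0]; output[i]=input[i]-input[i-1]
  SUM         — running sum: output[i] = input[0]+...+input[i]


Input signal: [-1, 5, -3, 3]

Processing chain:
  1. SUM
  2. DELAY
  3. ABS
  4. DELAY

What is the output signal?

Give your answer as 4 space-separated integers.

Input: [-1, 5, -3, 3]
Stage 1 (SUM): sum[0..0]=-1, sum[0..1]=4, sum[0..2]=1, sum[0..3]=4 -> [-1, 4, 1, 4]
Stage 2 (DELAY): [0, -1, 4, 1] = [0, -1, 4, 1] -> [0, -1, 4, 1]
Stage 3 (ABS): |0|=0, |-1|=1, |4|=4, |1|=1 -> [0, 1, 4, 1]
Stage 4 (DELAY): [0, 0, 1, 4] = [0, 0, 1, 4] -> [0, 0, 1, 4]

Answer: 0 0 1 4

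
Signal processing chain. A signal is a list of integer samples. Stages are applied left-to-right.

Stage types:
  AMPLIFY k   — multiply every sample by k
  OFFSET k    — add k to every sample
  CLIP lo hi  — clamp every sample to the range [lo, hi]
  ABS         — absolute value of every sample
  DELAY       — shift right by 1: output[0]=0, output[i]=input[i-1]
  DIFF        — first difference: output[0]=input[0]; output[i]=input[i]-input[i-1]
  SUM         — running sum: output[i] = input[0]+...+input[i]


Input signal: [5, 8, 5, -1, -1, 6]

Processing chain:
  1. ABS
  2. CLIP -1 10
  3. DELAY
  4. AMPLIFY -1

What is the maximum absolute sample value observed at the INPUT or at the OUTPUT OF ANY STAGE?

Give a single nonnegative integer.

Input: [5, 8, 5, -1, -1, 6] (max |s|=8)
Stage 1 (ABS): |5|=5, |8|=8, |5|=5, |-1|=1, |-1|=1, |6|=6 -> [5, 8, 5, 1, 1, 6] (max |s|=8)
Stage 2 (CLIP -1 10): clip(5,-1,10)=5, clip(8,-1,10)=8, clip(5,-1,10)=5, clip(1,-1,10)=1, clip(1,-1,10)=1, clip(6,-1,10)=6 -> [5, 8, 5, 1, 1, 6] (max |s|=8)
Stage 3 (DELAY): [0, 5, 8, 5, 1, 1] = [0, 5, 8, 5, 1, 1] -> [0, 5, 8, 5, 1, 1] (max |s|=8)
Stage 4 (AMPLIFY -1): 0*-1=0, 5*-1=-5, 8*-1=-8, 5*-1=-5, 1*-1=-1, 1*-1=-1 -> [0, -5, -8, -5, -1, -1] (max |s|=8)
Overall max amplitude: 8

Answer: 8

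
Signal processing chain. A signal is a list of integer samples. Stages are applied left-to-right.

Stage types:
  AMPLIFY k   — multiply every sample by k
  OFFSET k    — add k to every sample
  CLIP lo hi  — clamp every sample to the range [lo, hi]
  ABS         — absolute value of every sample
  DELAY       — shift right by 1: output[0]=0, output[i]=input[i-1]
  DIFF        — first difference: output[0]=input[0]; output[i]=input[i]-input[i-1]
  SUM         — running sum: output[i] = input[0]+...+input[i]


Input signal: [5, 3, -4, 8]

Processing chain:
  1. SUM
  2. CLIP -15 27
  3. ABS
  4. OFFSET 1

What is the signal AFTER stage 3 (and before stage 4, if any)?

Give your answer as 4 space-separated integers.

Input: [5, 3, -4, 8]
Stage 1 (SUM): sum[0..0]=5, sum[0..1]=8, sum[0..2]=4, sum[0..3]=12 -> [5, 8, 4, 12]
Stage 2 (CLIP -15 27): clip(5,-15,27)=5, clip(8,-15,27)=8, clip(4,-15,27)=4, clip(12,-15,27)=12 -> [5, 8, 4, 12]
Stage 3 (ABS): |5|=5, |8|=8, |4|=4, |12|=12 -> [5, 8, 4, 12]

Answer: 5 8 4 12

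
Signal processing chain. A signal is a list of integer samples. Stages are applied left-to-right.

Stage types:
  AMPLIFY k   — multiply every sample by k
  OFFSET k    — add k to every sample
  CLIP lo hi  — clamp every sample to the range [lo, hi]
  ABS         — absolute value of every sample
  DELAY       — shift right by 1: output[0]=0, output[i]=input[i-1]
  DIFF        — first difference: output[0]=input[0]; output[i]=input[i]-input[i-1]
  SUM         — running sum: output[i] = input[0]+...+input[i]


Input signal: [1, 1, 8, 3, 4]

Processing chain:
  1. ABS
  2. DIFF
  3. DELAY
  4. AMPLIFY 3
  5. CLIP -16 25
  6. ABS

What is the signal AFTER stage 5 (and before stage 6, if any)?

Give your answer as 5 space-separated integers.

Input: [1, 1, 8, 3, 4]
Stage 1 (ABS): |1|=1, |1|=1, |8|=8, |3|=3, |4|=4 -> [1, 1, 8, 3, 4]
Stage 2 (DIFF): s[0]=1, 1-1=0, 8-1=7, 3-8=-5, 4-3=1 -> [1, 0, 7, -5, 1]
Stage 3 (DELAY): [0, 1, 0, 7, -5] = [0, 1, 0, 7, -5] -> [0, 1, 0, 7, -5]
Stage 4 (AMPLIFY 3): 0*3=0, 1*3=3, 0*3=0, 7*3=21, -5*3=-15 -> [0, 3, 0, 21, -15]
Stage 5 (CLIP -16 25): clip(0,-16,25)=0, clip(3,-16,25)=3, clip(0,-16,25)=0, clip(21,-16,25)=21, clip(-15,-16,25)=-15 -> [0, 3, 0, 21, -15]

Answer: 0 3 0 21 -15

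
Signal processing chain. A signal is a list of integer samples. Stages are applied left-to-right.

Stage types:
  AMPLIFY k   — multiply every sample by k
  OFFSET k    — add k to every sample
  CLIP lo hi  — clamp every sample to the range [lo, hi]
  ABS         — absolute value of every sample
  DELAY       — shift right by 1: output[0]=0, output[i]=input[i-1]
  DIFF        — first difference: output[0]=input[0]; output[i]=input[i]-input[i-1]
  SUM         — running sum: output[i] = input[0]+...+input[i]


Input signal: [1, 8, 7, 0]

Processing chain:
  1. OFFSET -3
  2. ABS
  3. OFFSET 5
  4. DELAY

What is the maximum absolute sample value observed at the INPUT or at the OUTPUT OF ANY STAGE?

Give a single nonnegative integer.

Input: [1, 8, 7, 0] (max |s|=8)
Stage 1 (OFFSET -3): 1+-3=-2, 8+-3=5, 7+-3=4, 0+-3=-3 -> [-2, 5, 4, -3] (max |s|=5)
Stage 2 (ABS): |-2|=2, |5|=5, |4|=4, |-3|=3 -> [2, 5, 4, 3] (max |s|=5)
Stage 3 (OFFSET 5): 2+5=7, 5+5=10, 4+5=9, 3+5=8 -> [7, 10, 9, 8] (max |s|=10)
Stage 4 (DELAY): [0, 7, 10, 9] = [0, 7, 10, 9] -> [0, 7, 10, 9] (max |s|=10)
Overall max amplitude: 10

Answer: 10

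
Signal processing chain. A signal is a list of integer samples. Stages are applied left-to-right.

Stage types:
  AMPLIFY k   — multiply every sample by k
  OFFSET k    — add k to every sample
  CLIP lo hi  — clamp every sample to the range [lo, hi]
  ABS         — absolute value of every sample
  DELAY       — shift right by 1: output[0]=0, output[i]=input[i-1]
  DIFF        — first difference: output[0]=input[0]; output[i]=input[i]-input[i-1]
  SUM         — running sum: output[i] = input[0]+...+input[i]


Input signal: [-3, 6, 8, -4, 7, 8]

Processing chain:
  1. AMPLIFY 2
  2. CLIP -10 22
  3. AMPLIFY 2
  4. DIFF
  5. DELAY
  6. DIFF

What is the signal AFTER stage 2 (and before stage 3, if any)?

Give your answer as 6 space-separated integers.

Input: [-3, 6, 8, -4, 7, 8]
Stage 1 (AMPLIFY 2): -3*2=-6, 6*2=12, 8*2=16, -4*2=-8, 7*2=14, 8*2=16 -> [-6, 12, 16, -8, 14, 16]
Stage 2 (CLIP -10 22): clip(-6,-10,22)=-6, clip(12,-10,22)=12, clip(16,-10,22)=16, clip(-8,-10,22)=-8, clip(14,-10,22)=14, clip(16,-10,22)=16 -> [-6, 12, 16, -8, 14, 16]

Answer: -6 12 16 -8 14 16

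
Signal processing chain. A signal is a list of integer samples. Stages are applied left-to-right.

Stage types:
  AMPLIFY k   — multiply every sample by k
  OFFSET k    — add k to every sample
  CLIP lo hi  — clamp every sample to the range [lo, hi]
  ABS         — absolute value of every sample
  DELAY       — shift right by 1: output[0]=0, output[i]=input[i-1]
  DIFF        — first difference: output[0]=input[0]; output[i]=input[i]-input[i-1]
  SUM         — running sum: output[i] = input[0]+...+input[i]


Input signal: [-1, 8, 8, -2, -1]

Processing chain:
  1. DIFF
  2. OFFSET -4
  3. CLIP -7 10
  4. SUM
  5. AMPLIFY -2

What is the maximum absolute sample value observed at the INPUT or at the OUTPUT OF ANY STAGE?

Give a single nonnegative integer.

Input: [-1, 8, 8, -2, -1] (max |s|=8)
Stage 1 (DIFF): s[0]=-1, 8--1=9, 8-8=0, -2-8=-10, -1--2=1 -> [-1, 9, 0, -10, 1] (max |s|=10)
Stage 2 (OFFSET -4): -1+-4=-5, 9+-4=5, 0+-4=-4, -10+-4=-14, 1+-4=-3 -> [-5, 5, -4, -14, -3] (max |s|=14)
Stage 3 (CLIP -7 10): clip(-5,-7,10)=-5, clip(5,-7,10)=5, clip(-4,-7,10)=-4, clip(-14,-7,10)=-7, clip(-3,-7,10)=-3 -> [-5, 5, -4, -7, -3] (max |s|=7)
Stage 4 (SUM): sum[0..0]=-5, sum[0..1]=0, sum[0..2]=-4, sum[0..3]=-11, sum[0..4]=-14 -> [-5, 0, -4, -11, -14] (max |s|=14)
Stage 5 (AMPLIFY -2): -5*-2=10, 0*-2=0, -4*-2=8, -11*-2=22, -14*-2=28 -> [10, 0, 8, 22, 28] (max |s|=28)
Overall max amplitude: 28

Answer: 28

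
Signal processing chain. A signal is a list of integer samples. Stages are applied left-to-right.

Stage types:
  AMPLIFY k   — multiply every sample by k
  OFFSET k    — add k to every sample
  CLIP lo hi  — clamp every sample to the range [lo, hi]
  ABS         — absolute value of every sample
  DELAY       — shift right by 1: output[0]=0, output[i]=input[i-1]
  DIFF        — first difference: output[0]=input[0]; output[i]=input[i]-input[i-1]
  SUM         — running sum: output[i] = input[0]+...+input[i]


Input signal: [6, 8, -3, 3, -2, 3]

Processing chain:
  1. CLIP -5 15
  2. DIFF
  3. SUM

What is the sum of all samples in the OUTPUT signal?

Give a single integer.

Answer: 15

Derivation:
Input: [6, 8, -3, 3, -2, 3]
Stage 1 (CLIP -5 15): clip(6,-5,15)=6, clip(8,-5,15)=8, clip(-3,-5,15)=-3, clip(3,-5,15)=3, clip(-2,-5,15)=-2, clip(3,-5,15)=3 -> [6, 8, -3, 3, -2, 3]
Stage 2 (DIFF): s[0]=6, 8-6=2, -3-8=-11, 3--3=6, -2-3=-5, 3--2=5 -> [6, 2, -11, 6, -5, 5]
Stage 3 (SUM): sum[0..0]=6, sum[0..1]=8, sum[0..2]=-3, sum[0..3]=3, sum[0..4]=-2, sum[0..5]=3 -> [6, 8, -3, 3, -2, 3]
Output sum: 15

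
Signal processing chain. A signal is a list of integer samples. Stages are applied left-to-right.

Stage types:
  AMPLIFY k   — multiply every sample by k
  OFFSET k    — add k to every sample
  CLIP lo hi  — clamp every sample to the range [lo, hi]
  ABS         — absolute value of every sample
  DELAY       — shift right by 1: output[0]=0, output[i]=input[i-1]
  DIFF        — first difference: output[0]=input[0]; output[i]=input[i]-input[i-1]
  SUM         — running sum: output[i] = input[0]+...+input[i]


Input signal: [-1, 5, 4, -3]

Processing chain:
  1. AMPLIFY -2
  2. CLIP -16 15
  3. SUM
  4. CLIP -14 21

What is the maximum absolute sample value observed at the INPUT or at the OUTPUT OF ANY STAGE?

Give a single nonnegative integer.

Input: [-1, 5, 4, -3] (max |s|=5)
Stage 1 (AMPLIFY -2): -1*-2=2, 5*-2=-10, 4*-2=-8, -3*-2=6 -> [2, -10, -8, 6] (max |s|=10)
Stage 2 (CLIP -16 15): clip(2,-16,15)=2, clip(-10,-16,15)=-10, clip(-8,-16,15)=-8, clip(6,-16,15)=6 -> [2, -10, -8, 6] (max |s|=10)
Stage 3 (SUM): sum[0..0]=2, sum[0..1]=-8, sum[0..2]=-16, sum[0..3]=-10 -> [2, -8, -16, -10] (max |s|=16)
Stage 4 (CLIP -14 21): clip(2,-14,21)=2, clip(-8,-14,21)=-8, clip(-16,-14,21)=-14, clip(-10,-14,21)=-10 -> [2, -8, -14, -10] (max |s|=14)
Overall max amplitude: 16

Answer: 16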